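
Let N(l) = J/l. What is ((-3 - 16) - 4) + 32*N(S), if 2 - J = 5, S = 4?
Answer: -47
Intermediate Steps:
J = -3 (J = 2 - 1*5 = 2 - 5 = -3)
N(l) = -3/l
((-3 - 16) - 4) + 32*N(S) = ((-3 - 16) - 4) + 32*(-3/4) = (-19 - 4) + 32*(-3*¼) = -23 + 32*(-¾) = -23 - 24 = -47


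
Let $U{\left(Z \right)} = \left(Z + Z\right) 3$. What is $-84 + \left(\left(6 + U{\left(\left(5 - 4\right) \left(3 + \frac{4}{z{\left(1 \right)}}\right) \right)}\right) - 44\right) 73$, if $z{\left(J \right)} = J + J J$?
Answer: $-668$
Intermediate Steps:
$z{\left(J \right)} = J + J^{2}$
$U{\left(Z \right)} = 6 Z$ ($U{\left(Z \right)} = 2 Z 3 = 6 Z$)
$-84 + \left(\left(6 + U{\left(\left(5 - 4\right) \left(3 + \frac{4}{z{\left(1 \right)}}\right) \right)}\right) - 44\right) 73 = -84 + \left(\left(6 + 6 \left(5 - 4\right) \left(3 + \frac{4}{1 \left(1 + 1\right)}\right)\right) - 44\right) 73 = -84 + \left(\left(6 + 6 \cdot 1 \left(3 + \frac{4}{1 \cdot 2}\right)\right) - 44\right) 73 = -84 + \left(\left(6 + 6 \cdot 1 \left(3 + \frac{4}{2}\right)\right) - 44\right) 73 = -84 + \left(\left(6 + 6 \cdot 1 \left(3 + 4 \cdot \frac{1}{2}\right)\right) - 44\right) 73 = -84 + \left(\left(6 + 6 \cdot 1 \left(3 + 2\right)\right) - 44\right) 73 = -84 + \left(\left(6 + 6 \cdot 1 \cdot 5\right) - 44\right) 73 = -84 + \left(\left(6 + 6 \cdot 5\right) - 44\right) 73 = -84 + \left(\left(6 + 30\right) - 44\right) 73 = -84 + \left(36 - 44\right) 73 = -84 - 584 = -668$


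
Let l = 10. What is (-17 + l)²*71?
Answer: 3479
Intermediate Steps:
(-17 + l)²*71 = (-17 + 10)²*71 = (-7)²*71 = 49*71 = 3479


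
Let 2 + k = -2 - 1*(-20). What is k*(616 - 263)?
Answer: 5648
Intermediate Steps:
k = 16 (k = -2 + (-2 - 1*(-20)) = -2 + (-2 + 20) = -2 + 18 = 16)
k*(616 - 263) = 16*(616 - 263) = 16*353 = 5648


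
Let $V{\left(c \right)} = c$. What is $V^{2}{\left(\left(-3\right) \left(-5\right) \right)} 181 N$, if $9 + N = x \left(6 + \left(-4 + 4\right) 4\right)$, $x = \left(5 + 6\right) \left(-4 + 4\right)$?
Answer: $-366525$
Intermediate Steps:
$x = 0$ ($x = 11 \cdot 0 = 0$)
$N = -9$ ($N = -9 + 0 \left(6 + \left(-4 + 4\right) 4\right) = -9 + 0 \left(6 + 0 \cdot 4\right) = -9 + 0 \left(6 + 0\right) = -9 + 0 \cdot 6 = -9 + 0 = -9$)
$V^{2}{\left(\left(-3\right) \left(-5\right) \right)} 181 N = \left(\left(-3\right) \left(-5\right)\right)^{2} \cdot 181 \left(-9\right) = 15^{2} \cdot 181 \left(-9\right) = 225 \cdot 181 \left(-9\right) = 40725 \left(-9\right) = -366525$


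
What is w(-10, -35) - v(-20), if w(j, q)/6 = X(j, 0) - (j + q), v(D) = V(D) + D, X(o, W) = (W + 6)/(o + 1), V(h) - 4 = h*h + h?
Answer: -98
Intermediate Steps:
V(h) = 4 + h + h² (V(h) = 4 + (h*h + h) = 4 + (h² + h) = 4 + (h + h²) = 4 + h + h²)
X(o, W) = (6 + W)/(1 + o)
v(D) = 4 + D² + 2*D (v(D) = (4 + D + D²) + D = 4 + D² + 2*D)
w(j, q) = -6*j - 6*q + 36/(1 + j) (w(j, q) = 6*((6 + 0)/(1 + j) - (j + q)) = 6*(6/(1 + j) + (-j - q)) = 6*(-j - q + 6/(1 + j)) = -6*j - 6*q + 36/(1 + j))
w(-10, -35) - v(-20) = 6*(6 - (1 - 10)*(-10 - 35))/(1 - 10) - (4 + (-20)² + 2*(-20)) = 6*(6 - 1*(-9)*(-45))/(-9) - (4 + 400 - 40) = 6*(-⅑)*(6 - 405) - 1*364 = 6*(-⅑)*(-399) - 364 = 266 - 364 = -98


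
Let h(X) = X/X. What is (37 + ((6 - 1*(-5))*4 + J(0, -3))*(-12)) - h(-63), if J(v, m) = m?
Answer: -456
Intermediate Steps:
h(X) = 1
(37 + ((6 - 1*(-5))*4 + J(0, -3))*(-12)) - h(-63) = (37 + ((6 - 1*(-5))*4 - 3)*(-12)) - 1*1 = (37 + ((6 + 5)*4 - 3)*(-12)) - 1 = (37 + (11*4 - 3)*(-12)) - 1 = (37 + (44 - 3)*(-12)) - 1 = (37 + 41*(-12)) - 1 = (37 - 492) - 1 = -455 - 1 = -456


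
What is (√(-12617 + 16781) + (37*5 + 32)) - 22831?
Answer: -22614 + 2*√1041 ≈ -22549.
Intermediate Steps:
(√(-12617 + 16781) + (37*5 + 32)) - 22831 = (√4164 + (185 + 32)) - 22831 = (2*√1041 + 217) - 22831 = (217 + 2*√1041) - 22831 = -22614 + 2*√1041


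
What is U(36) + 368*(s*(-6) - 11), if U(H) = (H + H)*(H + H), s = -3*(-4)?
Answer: -25360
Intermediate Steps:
s = 12
U(H) = 4*H² (U(H) = (2*H)*(2*H) = 4*H²)
U(36) + 368*(s*(-6) - 11) = 4*36² + 368*(12*(-6) - 11) = 4*1296 + 368*(-72 - 11) = 5184 + 368*(-83) = 5184 - 30544 = -25360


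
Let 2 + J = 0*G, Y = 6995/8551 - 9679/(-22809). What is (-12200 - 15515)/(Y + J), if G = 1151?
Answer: 5405526920685/147765434 ≈ 36582.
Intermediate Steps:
Y = 242314084/195039759 (Y = 6995*(1/8551) - 9679*(-1/22809) = 6995/8551 + 9679/22809 = 242314084/195039759 ≈ 1.2424)
J = -2 (J = -2 + 0*1151 = -2 + 0 = -2)
(-12200 - 15515)/(Y + J) = (-12200 - 15515)/(242314084/195039759 - 2) = -27715/(-147765434/195039759) = -27715*(-195039759/147765434) = 5405526920685/147765434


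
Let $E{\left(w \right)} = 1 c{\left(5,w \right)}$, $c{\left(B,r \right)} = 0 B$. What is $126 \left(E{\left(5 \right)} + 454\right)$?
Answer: $57204$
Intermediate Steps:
$c{\left(B,r \right)} = 0$
$E{\left(w \right)} = 0$ ($E{\left(w \right)} = 1 \cdot 0 = 0$)
$126 \left(E{\left(5 \right)} + 454\right) = 126 \left(0 + 454\right) = 126 \cdot 454 = 57204$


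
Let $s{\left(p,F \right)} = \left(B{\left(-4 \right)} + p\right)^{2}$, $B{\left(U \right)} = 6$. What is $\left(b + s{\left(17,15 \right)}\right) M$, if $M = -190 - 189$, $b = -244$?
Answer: $-108015$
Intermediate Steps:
$s{\left(p,F \right)} = \left(6 + p\right)^{2}$
$M = -379$
$\left(b + s{\left(17,15 \right)}\right) M = \left(-244 + \left(6 + 17\right)^{2}\right) \left(-379\right) = \left(-244 + 23^{2}\right) \left(-379\right) = \left(-244 + 529\right) \left(-379\right) = 285 \left(-379\right) = -108015$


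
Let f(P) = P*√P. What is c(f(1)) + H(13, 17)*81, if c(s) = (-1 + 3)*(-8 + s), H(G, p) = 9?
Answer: 715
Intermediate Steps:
f(P) = P^(3/2)
c(s) = -16 + 2*s (c(s) = 2*(-8 + s) = -16 + 2*s)
c(f(1)) + H(13, 17)*81 = (-16 + 2*1^(3/2)) + 9*81 = (-16 + 2*1) + 729 = (-16 + 2) + 729 = -14 + 729 = 715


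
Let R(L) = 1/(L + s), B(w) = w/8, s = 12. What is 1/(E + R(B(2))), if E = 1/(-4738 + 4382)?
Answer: 17444/1375 ≈ 12.687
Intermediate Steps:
B(w) = w/8 (B(w) = w*(⅛) = w/8)
R(L) = 1/(12 + L) (R(L) = 1/(L + 12) = 1/(12 + L))
E = -1/356 (E = 1/(-356) = -1/356 ≈ -0.0028090)
1/(E + R(B(2))) = 1/(-1/356 + 1/(12 + (⅛)*2)) = 1/(-1/356 + 1/(12 + ¼)) = 1/(-1/356 + 1/(49/4)) = 1/(-1/356 + 4/49) = 1/(1375/17444) = 17444/1375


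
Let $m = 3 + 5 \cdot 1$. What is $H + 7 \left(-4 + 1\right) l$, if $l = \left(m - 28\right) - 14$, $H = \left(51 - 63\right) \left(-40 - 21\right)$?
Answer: $1446$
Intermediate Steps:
$m = 8$ ($m = 3 + 5 = 8$)
$H = 732$ ($H = \left(-12\right) \left(-61\right) = 732$)
$l = -34$ ($l = \left(8 - 28\right) - 14 = -20 - 14 = -34$)
$H + 7 \left(-4 + 1\right) l = 732 + 7 \left(-4 + 1\right) \left(-34\right) = 732 + 7 \left(-3\right) \left(-34\right) = 732 - -714 = 732 + 714 = 1446$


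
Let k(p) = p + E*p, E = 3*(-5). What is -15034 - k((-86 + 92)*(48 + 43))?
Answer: -7390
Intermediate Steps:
E = -15
k(p) = -14*p (k(p) = p - 15*p = -14*p)
-15034 - k((-86 + 92)*(48 + 43)) = -15034 - (-14)*(-86 + 92)*(48 + 43) = -15034 - (-14)*6*91 = -15034 - (-14)*546 = -15034 - 1*(-7644) = -15034 + 7644 = -7390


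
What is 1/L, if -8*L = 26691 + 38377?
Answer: -2/16267 ≈ -0.00012295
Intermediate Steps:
L = -16267/2 (L = -(26691 + 38377)/8 = -⅛*65068 = -16267/2 ≈ -8133.5)
1/L = 1/(-16267/2) = -2/16267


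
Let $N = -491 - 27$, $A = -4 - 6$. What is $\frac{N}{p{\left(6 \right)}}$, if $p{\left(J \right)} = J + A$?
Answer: $\frac{259}{2} \approx 129.5$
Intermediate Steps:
$A = -10$ ($A = -4 - 6 = -10$)
$N = -518$
$p{\left(J \right)} = -10 + J$ ($p{\left(J \right)} = J - 10 = -10 + J$)
$\frac{N}{p{\left(6 \right)}} = - \frac{518}{-10 + 6} = - \frac{518}{-4} = \left(-518\right) \left(- \frac{1}{4}\right) = \frac{259}{2}$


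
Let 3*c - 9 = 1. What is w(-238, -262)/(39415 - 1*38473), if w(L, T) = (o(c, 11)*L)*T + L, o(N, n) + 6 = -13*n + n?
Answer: -4302683/471 ≈ -9135.2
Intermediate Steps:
c = 10/3 (c = 3 + (1/3)*1 = 3 + 1/3 = 10/3 ≈ 3.3333)
o(N, n) = -6 - 12*n (o(N, n) = -6 + (-13*n + n) = -6 - 12*n)
w(L, T) = L - 138*L*T (w(L, T) = ((-6 - 12*11)*L)*T + L = ((-6 - 132)*L)*T + L = (-138*L)*T + L = -138*L*T + L = L - 138*L*T)
w(-238, -262)/(39415 - 1*38473) = (-238*(1 - 138*(-262)))/(39415 - 1*38473) = (-238*(1 + 36156))/(39415 - 38473) = -238*36157/942 = -8605366*1/942 = -4302683/471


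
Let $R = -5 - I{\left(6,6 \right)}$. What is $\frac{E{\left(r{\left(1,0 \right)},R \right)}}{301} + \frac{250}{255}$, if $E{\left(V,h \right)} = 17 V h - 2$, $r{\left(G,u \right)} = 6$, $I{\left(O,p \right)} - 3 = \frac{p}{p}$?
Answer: $- \frac{31870}{15351} \approx -2.0761$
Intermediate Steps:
$I{\left(O,p \right)} = 4$ ($I{\left(O,p \right)} = 3 + \frac{p}{p} = 3 + 1 = 4$)
$R = -9$ ($R = -5 - 4 = -9$)
$E{\left(V,h \right)} = -2 + 17 V h$ ($E{\left(V,h \right)} = 17 V h - 2 = -2 + 17 V h$)
$\frac{E{\left(r{\left(1,0 \right)},R \right)}}{301} + \frac{250}{255} = \frac{-2 + 17 \cdot 6 \left(-9\right)}{301} + \frac{250}{255} = \left(-2 - 918\right) \frac{1}{301} + 250 \cdot \frac{1}{255} = \left(-920\right) \frac{1}{301} + \frac{50}{51} = - \frac{920}{301} + \frac{50}{51} = - \frac{31870}{15351}$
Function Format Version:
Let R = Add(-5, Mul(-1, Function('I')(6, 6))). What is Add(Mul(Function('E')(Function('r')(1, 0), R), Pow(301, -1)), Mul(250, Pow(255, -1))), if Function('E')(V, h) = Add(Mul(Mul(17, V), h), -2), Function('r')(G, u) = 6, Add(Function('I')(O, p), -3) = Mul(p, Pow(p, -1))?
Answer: Rational(-31870, 15351) ≈ -2.0761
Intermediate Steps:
Function('I')(O, p) = 4 (Function('I')(O, p) = Add(3, Mul(p, Pow(p, -1))) = Add(3, 1) = 4)
R = -9 (R = Add(-5, Mul(-1, 4)) = Add(-5, -4) = -9)
Function('E')(V, h) = Add(-2, Mul(17, V, h)) (Function('E')(V, h) = Add(Mul(17, V, h), -2) = Add(-2, Mul(17, V, h)))
Add(Mul(Function('E')(Function('r')(1, 0), R), Pow(301, -1)), Mul(250, Pow(255, -1))) = Add(Mul(Add(-2, Mul(17, 6, -9)), Pow(301, -1)), Mul(250, Pow(255, -1))) = Add(Mul(Add(-2, -918), Rational(1, 301)), Mul(250, Rational(1, 255))) = Add(Mul(-920, Rational(1, 301)), Rational(50, 51)) = Add(Rational(-920, 301), Rational(50, 51)) = Rational(-31870, 15351)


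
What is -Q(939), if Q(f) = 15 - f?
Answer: 924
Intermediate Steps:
-Q(939) = -(15 - 1*939) = -(15 - 939) = -1*(-924) = 924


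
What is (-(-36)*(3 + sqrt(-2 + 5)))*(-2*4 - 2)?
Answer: -1080 - 360*sqrt(3) ≈ -1703.5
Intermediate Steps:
(-(-36)*(3 + sqrt(-2 + 5)))*(-2*4 - 2) = (-(-36)*(3 + sqrt(3)))*(-8 - 2) = -12*(-9 - 3*sqrt(3))*(-10) = (108 + 36*sqrt(3))*(-10) = -1080 - 360*sqrt(3)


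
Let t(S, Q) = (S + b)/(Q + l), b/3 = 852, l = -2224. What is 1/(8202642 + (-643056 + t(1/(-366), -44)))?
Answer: 830088/6275120688073 ≈ 1.3228e-7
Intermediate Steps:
b = 2556 (b = 3*852 = 2556)
t(S, Q) = (2556 + S)/(-2224 + Q) (t(S, Q) = (S + 2556)/(Q - 2224) = (2556 + S)/(-2224 + Q))
1/(8202642 + (-643056 + t(1/(-366), -44))) = 1/(8202642 + (-643056 + (2556 + 1/(-366))/(-2224 - 44))) = 1/(8202642 + (-643056 + (2556 - 1/366)/(-2268))) = 1/(8202642 + (-643056 - 1/2268*935495/366)) = 1/(8202642 + (-643056 - 935495/830088)) = 1/(8202642 - 533794004423/830088) = 1/(6275120688073/830088) = 830088/6275120688073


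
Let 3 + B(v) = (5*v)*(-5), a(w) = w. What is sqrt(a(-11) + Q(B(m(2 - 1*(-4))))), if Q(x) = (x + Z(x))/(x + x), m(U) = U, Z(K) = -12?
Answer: I*sqrt(108834)/102 ≈ 3.2343*I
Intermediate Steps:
B(v) = -3 - 25*v (B(v) = -3 + (5*v)*(-5) = -3 - 25*v)
Q(x) = (-12 + x)/(2*x) (Q(x) = (x - 12)/(x + x) = (-12 + x)/((2*x)) = (-12 + x)*(1/(2*x)) = (-12 + x)/(2*x))
sqrt(a(-11) + Q(B(m(2 - 1*(-4))))) = sqrt(-11 + (-12 + (-3 - 25*(2 - 1*(-4))))/(2*(-3 - 25*(2 - 1*(-4))))) = sqrt(-11 + (-12 + (-3 - 25*(2 + 4)))/(2*(-3 - 25*(2 + 4)))) = sqrt(-11 + (-12 + (-3 - 25*6))/(2*(-3 - 25*6))) = sqrt(-11 + (-12 + (-3 - 150))/(2*(-3 - 150))) = sqrt(-11 + (1/2)*(-12 - 153)/(-153)) = sqrt(-11 + (1/2)*(-1/153)*(-165)) = sqrt(-11 + 55/102) = sqrt(-1067/102) = I*sqrt(108834)/102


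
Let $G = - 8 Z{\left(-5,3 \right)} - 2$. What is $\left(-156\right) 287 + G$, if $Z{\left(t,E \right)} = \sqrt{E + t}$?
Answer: $-44774 - 8 i \sqrt{2} \approx -44774.0 - 11.314 i$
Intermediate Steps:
$G = -2 - 8 i \sqrt{2}$ ($G = - 8 \sqrt{3 - 5} - 2 = - 8 \sqrt{-2} - 2 = - 8 i \sqrt{2} - 2 = -2 - 8 i \sqrt{2} \approx -2.0 - 11.314 i$)
$\left(-156\right) 287 + G = \left(-156\right) 287 - \left(2 + 8 i \sqrt{2}\right) = -44772 - \left(2 + 8 i \sqrt{2}\right) = -44774 - 8 i \sqrt{2}$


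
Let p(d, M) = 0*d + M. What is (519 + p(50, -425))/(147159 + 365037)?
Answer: 47/256098 ≈ 0.00018352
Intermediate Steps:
p(d, M) = M (p(d, M) = 0 + M = M)
(519 + p(50, -425))/(147159 + 365037) = (519 - 425)/(147159 + 365037) = 94/512196 = 94*(1/512196) = 47/256098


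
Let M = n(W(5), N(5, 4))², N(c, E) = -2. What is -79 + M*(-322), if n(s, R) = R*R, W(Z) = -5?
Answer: -5231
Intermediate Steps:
n(s, R) = R²
M = 16 (M = ((-2)²)² = 4² = 16)
-79 + M*(-322) = -79 + 16*(-322) = -79 - 5152 = -5231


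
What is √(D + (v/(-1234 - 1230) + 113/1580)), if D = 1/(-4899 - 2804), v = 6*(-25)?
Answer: √116161698621252515/937146980 ≈ 0.36368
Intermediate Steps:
v = -150
D = -1/7703 (D = 1/(-7703) = -1/7703 ≈ -0.00012982)
√(D + (v/(-1234 - 1230) + 113/1580)) = √(-1/7703 + (-150/(-1234 - 1230) + 113/1580)) = √(-1/7703 + (-150/(-2464) + 113*(1/1580))) = √(-1/7703 + (-150*(-1/2464) + 113/1580)) = √(-1/7703 + (75/1232 + 113/1580)) = √(-1/7703 + 64429/486640) = √(495809947/3748587920) = √116161698621252515/937146980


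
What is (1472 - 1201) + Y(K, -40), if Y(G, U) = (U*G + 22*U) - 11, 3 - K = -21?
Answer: -1580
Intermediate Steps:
K = 24 (K = 3 - 1*(-21) = 3 + 21 = 24)
Y(G, U) = -11 + 22*U + G*U (Y(G, U) = (G*U + 22*U) - 11 = (22*U + G*U) - 11 = -11 + 22*U + G*U)
(1472 - 1201) + Y(K, -40) = (1472 - 1201) + (-11 + 22*(-40) + 24*(-40)) = 271 + (-11 - 880 - 960) = 271 - 1851 = -1580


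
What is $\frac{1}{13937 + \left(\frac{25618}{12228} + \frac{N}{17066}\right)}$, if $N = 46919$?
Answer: $\frac{26085381}{363678320287} \approx 7.1727 \cdot 10^{-5}$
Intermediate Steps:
$\frac{1}{13937 + \left(\frac{25618}{12228} + \frac{N}{17066}\right)} = \frac{1}{13937 + \left(\frac{25618}{12228} + \frac{46919}{17066}\right)} = \frac{1}{13937 + \left(25618 \cdot \frac{1}{12228} + 46919 \cdot \frac{1}{17066}\right)} = \frac{1}{13937 + \left(\frac{12809}{6114} + \frac{46919}{17066}\right)} = \frac{1}{13937 + \frac{126365290}{26085381}} = \frac{1}{\frac{363678320287}{26085381}} = \frac{26085381}{363678320287}$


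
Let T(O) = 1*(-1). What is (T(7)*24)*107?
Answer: -2568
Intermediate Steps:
T(O) = -1
(T(7)*24)*107 = -1*24*107 = -24*107 = -2568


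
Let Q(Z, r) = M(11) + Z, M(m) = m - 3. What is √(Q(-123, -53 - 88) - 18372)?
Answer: I*√18487 ≈ 135.97*I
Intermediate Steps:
M(m) = -3 + m
Q(Z, r) = 8 + Z (Q(Z, r) = (-3 + 11) + Z = 8 + Z)
√(Q(-123, -53 - 88) - 18372) = √((8 - 123) - 18372) = √(-115 - 18372) = √(-18487) = I*√18487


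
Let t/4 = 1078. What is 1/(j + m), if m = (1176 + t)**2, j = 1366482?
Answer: 1/31484626 ≈ 3.1762e-8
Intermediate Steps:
t = 4312 (t = 4*1078 = 4312)
m = 30118144 (m = (1176 + 4312)**2 = 5488**2 = 30118144)
1/(j + m) = 1/(1366482 + 30118144) = 1/31484626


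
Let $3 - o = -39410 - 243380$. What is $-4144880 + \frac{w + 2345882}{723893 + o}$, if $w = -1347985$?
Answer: $- \frac{4172591669783}{1006686} \approx -4.1449 \cdot 10^{6}$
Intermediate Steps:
$o = 282793$ ($o = 3 - \left(-39410 - 243380\right) = 3 - -282790 = 3 + 282790 = 282793$)
$-4144880 + \frac{w + 2345882}{723893 + o} = -4144880 + \frac{-1347985 + 2345882}{723893 + 282793} = -4144880 + \frac{997897}{1006686} = - \frac{4172591669783}{1006686}$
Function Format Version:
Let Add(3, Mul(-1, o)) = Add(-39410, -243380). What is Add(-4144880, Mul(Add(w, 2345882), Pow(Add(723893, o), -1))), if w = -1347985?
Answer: Rational(-4172591669783, 1006686) ≈ -4.1449e+6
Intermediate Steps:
o = 282793 (o = Add(3, Mul(-1, Add(-39410, -243380))) = Add(3, Mul(-1, -282790)) = Add(3, 282790) = 282793)
Add(-4144880, Mul(Add(w, 2345882), Pow(Add(723893, o), -1))) = Add(-4144880, Mul(Add(-1347985, 2345882), Pow(Add(723893, 282793), -1))) = Add(-4144880, Mul(997897, Pow(1006686, -1))) = Add(-4144880, Mul(997897, Rational(1, 1006686))) = Add(-4144880, Rational(997897, 1006686)) = Rational(-4172591669783, 1006686)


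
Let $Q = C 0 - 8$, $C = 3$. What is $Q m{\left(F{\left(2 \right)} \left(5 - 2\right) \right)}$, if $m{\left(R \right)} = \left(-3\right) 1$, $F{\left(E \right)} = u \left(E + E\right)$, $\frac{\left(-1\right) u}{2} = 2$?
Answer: $24$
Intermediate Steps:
$u = -4$ ($u = \left(-2\right) 2 = -4$)
$F{\left(E \right)} = - 8 E$ ($F{\left(E \right)} = - 4 \left(E + E\right) = - 4 \cdot 2 E = - 8 E$)
$m{\left(R \right)} = -3$
$Q = -8$ ($Q = 3 \cdot 0 - 8 = 0 - 8 = -8$)
$Q m{\left(F{\left(2 \right)} \left(5 - 2\right) \right)} = \left(-8\right) \left(-3\right) = 24$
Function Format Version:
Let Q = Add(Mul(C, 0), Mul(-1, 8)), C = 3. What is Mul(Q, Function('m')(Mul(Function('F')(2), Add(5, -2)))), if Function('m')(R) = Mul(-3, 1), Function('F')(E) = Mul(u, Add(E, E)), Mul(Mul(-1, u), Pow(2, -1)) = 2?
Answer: 24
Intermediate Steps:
u = -4 (u = Mul(-2, 2) = -4)
Function('F')(E) = Mul(-8, E) (Function('F')(E) = Mul(-4, Add(E, E)) = Mul(-4, Mul(2, E)) = Mul(-8, E))
Function('m')(R) = -3
Q = -8 (Q = Add(Mul(3, 0), Mul(-1, 8)) = Add(0, -8) = -8)
Mul(Q, Function('m')(Mul(Function('F')(2), Add(5, -2)))) = Mul(-8, -3) = 24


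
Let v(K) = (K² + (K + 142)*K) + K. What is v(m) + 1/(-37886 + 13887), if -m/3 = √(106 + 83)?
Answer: 81644597/23999 - 1287*√21 ≈ -2495.8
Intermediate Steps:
m = -9*√21 (m = -3*√(106 + 83) = -9*√21 ≈ -41.243)
v(K) = K + K² + K*(142 + K) (v(K) = (K² + (142 + K)*K) + K = (K² + K*(142 + K)) + K = K + K² + K*(142 + K))
v(m) + 1/(-37886 + 13887) = (-9*√21)*(143 + 2*(-9*√21)) + 1/(-37886 + 13887) = (-9*√21)*(143 - 18*√21) + 1/(-23999) = -9*√21*(143 - 18*√21) - 1/23999 = -1/23999 - 9*√21*(143 - 18*√21)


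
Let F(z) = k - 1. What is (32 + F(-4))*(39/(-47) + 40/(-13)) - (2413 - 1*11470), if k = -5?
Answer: 420905/47 ≈ 8955.4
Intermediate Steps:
F(z) = -6 (F(z) = -5 - 1 = -6)
(32 + F(-4))*(39/(-47) + 40/(-13)) - (2413 - 1*11470) = (32 - 6)*(39/(-47) + 40/(-13)) - (2413 - 1*11470) = 26*(39*(-1/47) + 40*(-1/13)) - (2413 - 11470) = 26*(-39/47 - 40/13) - 1*(-9057) = 26*(-2387/611) + 9057 = -4774/47 + 9057 = 420905/47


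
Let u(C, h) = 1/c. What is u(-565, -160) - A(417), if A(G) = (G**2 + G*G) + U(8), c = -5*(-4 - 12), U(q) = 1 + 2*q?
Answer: -27823599/80 ≈ -3.4780e+5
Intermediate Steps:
c = 80 (c = -5*(-16) = 80)
u(C, h) = 1/80
A(G) = 17 + 2*G**2 (A(G) = (G**2 + G*G) + (1 + 2*8) = (G**2 + G**2) + (1 + 16) = 2*G**2 + 17 = 17 + 2*G**2)
u(-565, -160) - A(417) = 1/80 - (17 + 2*417**2) = 1/80 - (17 + 2*173889) = 1/80 - (17 + 347778) = 1/80 - 1*347795 = 1/80 - 347795 = -27823599/80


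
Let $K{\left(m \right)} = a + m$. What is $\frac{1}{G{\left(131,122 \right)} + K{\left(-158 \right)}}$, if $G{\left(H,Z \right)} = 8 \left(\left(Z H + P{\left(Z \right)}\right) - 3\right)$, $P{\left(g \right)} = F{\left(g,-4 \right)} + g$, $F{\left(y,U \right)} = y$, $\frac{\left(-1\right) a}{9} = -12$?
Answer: $\frac{1}{129734} \approx 7.7081 \cdot 10^{-6}$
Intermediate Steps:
$a = 108$ ($a = \left(-9\right) \left(-12\right) = 108$)
$K{\left(m \right)} = 108 + m$
$P{\left(g \right)} = 2 g$ ($P{\left(g \right)} = g + g = 2 g$)
$G{\left(H,Z \right)} = -24 + 16 Z + 8 H Z$ ($G{\left(H,Z \right)} = 8 \left(\left(Z H + 2 Z\right) - 3\right) = 8 \left(\left(H Z + 2 Z\right) - 3\right) = 8 \left(\left(2 Z + H Z\right) - 3\right) = 8 \left(-3 + 2 Z + H Z\right) = -24 + 16 Z + 8 H Z$)
$\frac{1}{G{\left(131,122 \right)} + K{\left(-158 \right)}} = \frac{1}{\left(-24 + 16 \cdot 122 + 8 \cdot 131 \cdot 122\right) + \left(108 - 158\right)} = \frac{1}{\left(-24 + 1952 + 127856\right) - 50} = \frac{1}{129784 - 50} = \frac{1}{129734}$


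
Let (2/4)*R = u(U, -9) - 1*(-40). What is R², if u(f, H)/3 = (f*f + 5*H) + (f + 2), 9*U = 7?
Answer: 20994724/729 ≈ 28799.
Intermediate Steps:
U = 7/9 (U = (⅑)*7 = 7/9 ≈ 0.77778)
u(f, H) = 6 + 3*f + 3*f² + 15*H (u(f, H) = 3*((f*f + 5*H) + (f + 2)) = 3*((f² + 5*H) + (2 + f)) = 3*(2 + f + f² + 5*H) = 6 + 3*f + 3*f² + 15*H)
R = -4582/27 (R = 2*((6 + 3*(7/9) + 3*(7/9)² + 15*(-9)) - 1*(-40)) = 2*((6 + 7/3 + 3*(49/81) - 135) + 40) = 2*((6 + 7/3 + 49/27 - 135) + 40) = 2*(-3371/27 + 40) = 2*(-2291/27) = -4582/27 ≈ -169.70)
R² = (-4582/27)² = 20994724/729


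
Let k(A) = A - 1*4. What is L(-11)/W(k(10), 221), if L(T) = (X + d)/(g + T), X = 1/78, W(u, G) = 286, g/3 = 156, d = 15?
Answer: 1171/10194756 ≈ 0.00011486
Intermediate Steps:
k(A) = -4 + A (k(A) = A - 4 = -4 + A)
g = 468 (g = 3*156 = 468)
X = 1/78 ≈ 0.012821
L(T) = 1171/(78*(468 + T)) (L(T) = (1/78 + 15)/(468 + T) = 1171/(78*(468 + T)))
L(-11)/W(k(10), 221) = (1171/(78*(468 - 11)))/286 = ((1171/78)/457)*(1/286) = ((1171/78)*(1/457))*(1/286) = (1171/35646)*(1/286) = 1171/10194756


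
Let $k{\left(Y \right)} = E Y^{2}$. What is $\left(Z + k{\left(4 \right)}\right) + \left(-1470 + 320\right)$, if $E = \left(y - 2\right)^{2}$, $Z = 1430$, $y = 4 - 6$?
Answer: $536$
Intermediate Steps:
$y = -2$ ($y = 4 - 6 = -2$)
$E = 16$ ($E = \left(-2 - 2\right)^{2} = \left(-4\right)^{2} = 16$)
$k{\left(Y \right)} = 16 Y^{2}$
$\left(Z + k{\left(4 \right)}\right) + \left(-1470 + 320\right) = \left(1430 + 16 \cdot 4^{2}\right) + \left(-1470 + 320\right) = \left(1430 + 16 \cdot 16\right) - 1150 = \left(1430 + 256\right) - 1150 = 1686 - 1150 = 536$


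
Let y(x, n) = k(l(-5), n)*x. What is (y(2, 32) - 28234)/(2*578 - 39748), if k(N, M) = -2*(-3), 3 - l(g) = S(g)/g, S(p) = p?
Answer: 14111/19296 ≈ 0.73129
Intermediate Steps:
l(g) = 2 (l(g) = 3 - g/g = 3 - 1*1 = 3 - 1 = 2)
k(N, M) = 6
y(x, n) = 6*x
(y(2, 32) - 28234)/(2*578 - 39748) = (6*2 - 28234)/(2*578 - 39748) = (12 - 28234)/(1156 - 39748) = -28222/(-38592) = -28222*(-1/38592) = 14111/19296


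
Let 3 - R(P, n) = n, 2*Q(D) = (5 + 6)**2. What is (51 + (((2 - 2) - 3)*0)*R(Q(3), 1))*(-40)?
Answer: -2040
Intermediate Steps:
Q(D) = 121/2 (Q(D) = (5 + 6)**2/2 = (1/2)*11**2 = (1/2)*121 = 121/2)
R(P, n) = 3 - n
(51 + (((2 - 2) - 3)*0)*R(Q(3), 1))*(-40) = (51 + (((2 - 2) - 3)*0)*(3 - 1*1))*(-40) = (51 + ((0 - 3)*0)*(3 - 1))*(-40) = (51 - 3*0*2)*(-40) = (51 + 0*2)*(-40) = (51 + 0)*(-40) = 51*(-40) = -2040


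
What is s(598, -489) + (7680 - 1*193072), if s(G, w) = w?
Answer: -185881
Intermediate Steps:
s(598, -489) + (7680 - 1*193072) = -489 + (7680 - 1*193072) = -489 + (7680 - 193072) = -489 - 185392 = -185881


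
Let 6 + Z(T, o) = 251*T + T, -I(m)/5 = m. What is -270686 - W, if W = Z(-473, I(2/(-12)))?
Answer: -151484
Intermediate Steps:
I(m) = -5*m
Z(T, o) = -6 + 252*T (Z(T, o) = -6 + (251*T + T) = -6 + 252*T)
W = -119202 (W = -6 + 252*(-473) = -6 - 119196 = -119202)
-270686 - W = -270686 - 1*(-119202) = -270686 + 119202 = -151484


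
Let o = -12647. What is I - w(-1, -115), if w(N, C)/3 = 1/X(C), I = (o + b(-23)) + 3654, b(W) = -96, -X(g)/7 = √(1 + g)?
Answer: -9089 - I*√114/266 ≈ -9089.0 - 0.040139*I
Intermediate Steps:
X(g) = -7*√(1 + g)
I = -9089 (I = (-12647 - 96) + 3654 = -12743 + 3654 = -9089)
w(N, C) = -3/(7*√(1 + C)) (w(N, C) = 3/((-7*√(1 + C))) = 3*(-1/(7*√(1 + C))) = -3/(7*√(1 + C)))
I - w(-1, -115) = -9089 - (-3)/(7*√(1 - 115)) = -9089 - (-3)/(7*√(-114)) = -9089 - (-3)*(-I*√114/114)/7 = -9089 - I*√114/266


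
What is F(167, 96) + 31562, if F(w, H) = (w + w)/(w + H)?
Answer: 8301140/263 ≈ 31563.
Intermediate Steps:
F(w, H) = 2*w/(H + w) (F(w, H) = (2*w)/(H + w) = 2*w/(H + w))
F(167, 96) + 31562 = 2*167/(96 + 167) + 31562 = 2*167/263 + 31562 = 2*167*(1/263) + 31562 = 334/263 + 31562 = 8301140/263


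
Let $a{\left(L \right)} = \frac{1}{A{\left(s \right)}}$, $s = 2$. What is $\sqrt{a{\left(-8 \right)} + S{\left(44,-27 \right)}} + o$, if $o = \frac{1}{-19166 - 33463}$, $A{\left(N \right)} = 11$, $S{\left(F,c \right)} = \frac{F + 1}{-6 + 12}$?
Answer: $- \frac{1}{52629} + \frac{\sqrt{3674}}{22} \approx 2.7551$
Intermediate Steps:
$S{\left(F,c \right)} = \frac{1}{6} + \frac{F}{6}$ ($S{\left(F,c \right)} = \frac{1 + F}{6} = \left(1 + F\right) \frac{1}{6} = \frac{1}{6} + \frac{F}{6}$)
$o = - \frac{1}{52629}$ ($o = \frac{1}{-52629} = - \frac{1}{52629} \approx -1.9001 \cdot 10^{-5}$)
$a{\left(L \right)} = \frac{1}{11}$
$\sqrt{a{\left(-8 \right)} + S{\left(44,-27 \right)}} + o = \sqrt{\frac{1}{11} + \left(\frac{1}{6} + \frac{1}{6} \cdot 44\right)} - \frac{1}{52629} = \sqrt{\frac{1}{11} + \left(\frac{1}{6} + \frac{22}{3}\right)} - \frac{1}{52629} = \sqrt{\frac{1}{11} + \frac{15}{2}} - \frac{1}{52629} = \sqrt{\frac{167}{22}} - \frac{1}{52629} = \frac{\sqrt{3674}}{22} - \frac{1}{52629} = - \frac{1}{52629} + \frac{\sqrt{3674}}{22}$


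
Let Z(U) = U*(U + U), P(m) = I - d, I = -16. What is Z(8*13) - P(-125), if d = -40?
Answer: 21608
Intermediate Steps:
P(m) = 24 (P(m) = -16 - 1*(-40) = -16 + 40 = 24)
Z(U) = 2*U² (Z(U) = U*(2*U) = 2*U²)
Z(8*13) - P(-125) = 2*(8*13)² - 1*24 = 2*104² - 24 = 2*10816 - 24 = 21632 - 24 = 21608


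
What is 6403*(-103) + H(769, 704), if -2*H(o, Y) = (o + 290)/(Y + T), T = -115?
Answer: -776902661/1178 ≈ -6.5951e+5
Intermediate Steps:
H(o, Y) = -(290 + o)/(2*(-115 + Y)) (H(o, Y) = -(o + 290)/(2*(Y - 115)) = -(290 + o)/(2*(-115 + Y)))
6403*(-103) + H(769, 704) = 6403*(-103) + (-290 - 1*769)/(2*(-115 + 704)) = -659509 + (½)*(-290 - 769)/589 = -659509 + (½)*(1/589)*(-1059) = -659509 - 1059/1178 = -776902661/1178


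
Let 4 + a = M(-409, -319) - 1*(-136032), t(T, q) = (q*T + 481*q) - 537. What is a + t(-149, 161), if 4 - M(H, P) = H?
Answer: 189356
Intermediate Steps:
t(T, q) = -537 + 481*q + T*q (t(T, q) = (T*q + 481*q) - 537 = (481*q + T*q) - 537 = -537 + 481*q + T*q)
M(H, P) = 4 - H
a = 136441 (a = -4 + ((4 - 1*(-409)) - 1*(-136032)) = -4 + ((4 + 409) + 136032) = -4 + (413 + 136032) = -4 + 136445 = 136441)
a + t(-149, 161) = 136441 + (-537 + 481*161 - 149*161) = 136441 + (-537 + 77441 - 23989) = 136441 + 52915 = 189356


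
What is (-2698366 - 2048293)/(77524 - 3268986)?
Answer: 4746659/3191462 ≈ 1.4873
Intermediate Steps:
(-2698366 - 2048293)/(77524 - 3268986) = -4746659/(-3191462) = -4746659*(-1/3191462) = 4746659/3191462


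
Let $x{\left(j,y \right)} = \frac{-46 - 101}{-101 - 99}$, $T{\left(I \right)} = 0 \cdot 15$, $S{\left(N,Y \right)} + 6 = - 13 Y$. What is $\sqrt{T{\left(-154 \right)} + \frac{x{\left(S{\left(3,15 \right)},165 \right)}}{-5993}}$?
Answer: $\frac{7 i \sqrt{35958}}{119860} \approx 0.011074 i$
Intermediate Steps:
$S{\left(N,Y \right)} = -6 - 13 Y$
$T{\left(I \right)} = 0$
$x{\left(j,y \right)} = \frac{147}{200}$ ($x{\left(j,y \right)} = - \frac{147}{-200} = \left(-147\right) \left(- \frac{1}{200}\right) = \frac{147}{200}$)
$\sqrt{T{\left(-154 \right)} + \frac{x{\left(S{\left(3,15 \right)},165 \right)}}{-5993}} = \sqrt{0 + \frac{147}{200 \left(-5993\right)}} = \sqrt{0 + \frac{147}{200} \left(- \frac{1}{5993}\right)} = \sqrt{0 - \frac{147}{1198600}} = \sqrt{- \frac{147}{1198600}} = \frac{7 i \sqrt{35958}}{119860}$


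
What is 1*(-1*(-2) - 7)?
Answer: -5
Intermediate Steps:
1*(-1*(-2) - 7) = 1*(2 - 7) = 1*(-5) = -5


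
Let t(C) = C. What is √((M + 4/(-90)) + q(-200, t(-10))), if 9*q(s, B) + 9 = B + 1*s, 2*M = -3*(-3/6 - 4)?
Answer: I*√15865/30 ≈ 4.1985*I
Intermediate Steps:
M = 27/4 (M = (-3*(-3/6 - 4))/2 = (-3*(-3*⅙ - 4))/2 = (-3*(-½ - 4))/2 = (-3*(-9/2))/2 = (½)*(27/2) = 27/4 ≈ 6.7500)
q(s, B) = -1 + B/9 + s/9 (q(s, B) = -1 + (B + 1*s)/9 = -1 + (B + s)/9 = -1 + (B/9 + s/9) = -1 + B/9 + s/9)
√((M + 4/(-90)) + q(-200, t(-10))) = √((27/4 + 4/(-90)) + (-1 + (⅑)*(-10) + (⅑)*(-200))) = √((27/4 - 1/90*4) + (-1 - 10/9 - 200/9)) = √((27/4 - 2/45) - 73/3) = √(1207/180 - 73/3) = √(-3173/180) = I*√15865/30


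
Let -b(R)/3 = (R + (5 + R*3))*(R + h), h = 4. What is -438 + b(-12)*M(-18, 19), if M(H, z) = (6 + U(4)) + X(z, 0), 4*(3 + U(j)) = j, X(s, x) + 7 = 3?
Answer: -438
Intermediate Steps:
X(s, x) = -4 (X(s, x) = -7 + 3 = -4)
U(j) = -3 + j/4
b(R) = -3*(4 + R)*(5 + 4*R) (b(R) = -3*(R + (5 + R*3))*(R + 4) = -3*(R + (5 + 3*R))*(4 + R) = -3*(5 + 4*R)*(4 + R) = -3*(4 + R)*(5 + 4*R))
M(H, z) = 0 (M(H, z) = (6 + (-3 + (¼)*4)) - 4 = (6 + (-3 + 1)) - 4 = (6 - 2) - 4 = 4 - 4 = 0)
-438 + b(-12)*M(-18, 19) = -438 + (-60 - 63*(-12) - 12*(-12)²)*0 = -438 + (-60 + 756 - 12*144)*0 = -438 + (-60 + 756 - 1728)*0 = -438 - 1032*0 = -438 + 0 = -438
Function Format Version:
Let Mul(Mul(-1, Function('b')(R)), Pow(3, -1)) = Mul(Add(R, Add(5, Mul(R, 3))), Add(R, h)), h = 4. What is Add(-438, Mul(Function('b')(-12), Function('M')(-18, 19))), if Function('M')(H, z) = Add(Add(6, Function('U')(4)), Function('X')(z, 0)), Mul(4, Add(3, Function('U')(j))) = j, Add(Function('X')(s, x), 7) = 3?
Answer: -438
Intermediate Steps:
Function('X')(s, x) = -4 (Function('X')(s, x) = Add(-7, 3) = -4)
Function('U')(j) = Add(-3, Mul(Rational(1, 4), j))
Function('b')(R) = Mul(-3, Add(4, R), Add(5, Mul(4, R))) (Function('b')(R) = Mul(-3, Mul(Add(R, Add(5, Mul(R, 3))), Add(R, 4))) = Mul(-3, Mul(Add(R, Add(5, Mul(3, R))), Add(4, R))) = Mul(-3, Mul(Add(5, Mul(4, R)), Add(4, R))) = Mul(-3, Mul(Add(4, R), Add(5, Mul(4, R)))) = Mul(-3, Add(4, R), Add(5, Mul(4, R))))
Function('M')(H, z) = 0 (Function('M')(H, z) = Add(Add(6, Add(-3, Mul(Rational(1, 4), 4))), -4) = Add(Add(6, Add(-3, 1)), -4) = Add(Add(6, -2), -4) = Add(4, -4) = 0)
Add(-438, Mul(Function('b')(-12), Function('M')(-18, 19))) = Add(-438, Mul(Add(-60, Mul(-63, -12), Mul(-12, Pow(-12, 2))), 0)) = Add(-438, Mul(Add(-60, 756, Mul(-12, 144)), 0)) = Add(-438, Mul(Add(-60, 756, -1728), 0)) = Add(-438, Mul(-1032, 0)) = Add(-438, 0) = -438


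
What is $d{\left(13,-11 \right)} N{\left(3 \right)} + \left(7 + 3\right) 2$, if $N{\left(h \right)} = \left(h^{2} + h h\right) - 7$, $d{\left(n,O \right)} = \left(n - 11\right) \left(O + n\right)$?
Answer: $64$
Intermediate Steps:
$d{\left(n,O \right)} = \left(-11 + n\right) \left(O + n\right)$
$N{\left(h \right)} = -7 + 2 h^{2}$ ($N{\left(h \right)} = \left(h^{2} + h^{2}\right) - 7 = 2 h^{2} - 7 = -7 + 2 h^{2}$)
$d{\left(13,-11 \right)} N{\left(3 \right)} + \left(7 + 3\right) 2 = \left(13^{2} - -121 - 143 - 143\right) \left(-7 + 2 \cdot 3^{2}\right) + \left(7 + 3\right) 2 = \left(169 + 121 - 143 - 143\right) \left(-7 + 2 \cdot 9\right) + 10 \cdot 2 = 4 \left(-7 + 18\right) + 20 = 4 \cdot 11 + 20 = 44 + 20 = 64$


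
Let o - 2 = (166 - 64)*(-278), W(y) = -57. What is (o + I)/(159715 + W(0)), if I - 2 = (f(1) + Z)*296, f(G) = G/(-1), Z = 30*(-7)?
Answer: -45404/79829 ≈ -0.56877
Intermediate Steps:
Z = -210
f(G) = -G (f(G) = G*(-1) = -G)
o = -28354 (o = 2 + (166 - 64)*(-278) = 2 + 102*(-278) = 2 - 28356 = -28354)
I = -62454 (I = 2 + (-1*1 - 210)*296 = 2 + (-1 - 210)*296 = 2 - 211*296 = 2 - 62456 = -62454)
(o + I)/(159715 + W(0)) = (-28354 - 62454)/(159715 - 57) = -90808/159658 = -90808*1/159658 = -45404/79829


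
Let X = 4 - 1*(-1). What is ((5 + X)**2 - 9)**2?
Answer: 8281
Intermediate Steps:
X = 5 (X = 4 + 1 = 5)
((5 + X)**2 - 9)**2 = ((5 + 5)**2 - 9)**2 = (10**2 - 9)**2 = (100 - 9)**2 = 91**2 = 8281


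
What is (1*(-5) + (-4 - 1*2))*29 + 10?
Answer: -309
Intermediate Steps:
(1*(-5) + (-4 - 1*2))*29 + 10 = (-5 + (-4 - 2))*29 + 10 = (-5 - 6)*29 + 10 = -11*29 + 10 = -319 + 10 = -309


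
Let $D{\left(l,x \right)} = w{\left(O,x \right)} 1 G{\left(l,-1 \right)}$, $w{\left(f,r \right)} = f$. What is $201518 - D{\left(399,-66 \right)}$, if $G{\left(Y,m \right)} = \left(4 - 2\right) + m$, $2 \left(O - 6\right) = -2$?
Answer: $201513$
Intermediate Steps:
$O = 5$ ($O = 6 + \frac{1}{2} \left(-2\right) = 6 - 1 = 5$)
$G{\left(Y,m \right)} = 2 + m$
$D{\left(l,x \right)} = 5$ ($D{\left(l,x \right)} = 5 \cdot 1 \left(2 - 1\right) = 5 \cdot 1 = 5$)
$201518 - D{\left(399,-66 \right)} = 201518 - 5 = 201513$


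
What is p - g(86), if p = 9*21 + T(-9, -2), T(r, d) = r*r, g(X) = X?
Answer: 184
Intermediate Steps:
T(r, d) = r²
p = 270 (p = 9*21 + (-9)² = 189 + 81 = 270)
p - g(86) = 270 - 1*86 = 270 - 86 = 184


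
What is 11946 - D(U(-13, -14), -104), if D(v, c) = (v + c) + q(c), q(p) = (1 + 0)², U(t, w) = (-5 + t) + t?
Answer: 12080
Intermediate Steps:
U(t, w) = -5 + 2*t
q(p) = 1 (q(p) = 1² = 1)
D(v, c) = 1 + c + v (D(v, c) = (v + c) + 1 = (c + v) + 1 = 1 + c + v)
11946 - D(U(-13, -14), -104) = 11946 - (1 - 104 + (-5 + 2*(-13))) = 11946 - (1 - 104 + (-5 - 26)) = 11946 - (1 - 104 - 31) = 11946 - 1*(-134) = 11946 + 134 = 12080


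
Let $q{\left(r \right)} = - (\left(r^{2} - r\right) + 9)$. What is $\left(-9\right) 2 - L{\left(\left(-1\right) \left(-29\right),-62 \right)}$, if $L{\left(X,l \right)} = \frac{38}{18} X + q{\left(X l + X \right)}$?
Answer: $\frac{28179538}{9} \approx 3.1311 \cdot 10^{6}$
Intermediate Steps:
$q{\left(r \right)} = -9 + r - r^{2}$ ($q{\left(r \right)} = - (9 + r^{2} - r) = -9 + r - r^{2}$)
$L{\left(X,l \right)} = -9 - \left(X + X l\right)^{2} + \frac{28 X}{9} + X l$ ($L{\left(X,l \right)} = \frac{38}{18} X - \left(9 + \left(X l + X\right)^{2} - X - X l\right) = 38 \cdot \frac{1}{18} X - \left(9 + \left(X + X l\right)^{2} - X - X l\right) = \frac{19 X}{9} + \left(-9 + X - \left(X + X l\right)^{2} + X l\right) = -9 - \left(X + X l\right)^{2} + \frac{28 X}{9} + X l$)
$\left(-9\right) 2 - L{\left(\left(-1\right) \left(-29\right),-62 \right)} = \left(-9\right) 2 - \left(-9 + \frac{28 \left(\left(-1\right) \left(-29\right)\right)}{9} + \left(-1\right) \left(-29\right) \left(-62\right) - \left(\left(-1\right) \left(-29\right)\right)^{2} \left(1 - 62\right)^{2}\right) = -18 - \left(-9 + \frac{28}{9} \cdot 29 + 29 \left(-62\right) - 29^{2} \left(-61\right)^{2}\right) = -18 - \left(-9 + \frac{812}{9} - 1798 - 841 \cdot 3721\right) = -18 - \left(-9 + \frac{812}{9} - 1798 - 3129361\right) = -18 - - \frac{28179700}{9} = -18 + \frac{28179700}{9} = \frac{28179538}{9}$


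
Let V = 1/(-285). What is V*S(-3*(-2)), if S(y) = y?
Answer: -2/95 ≈ -0.021053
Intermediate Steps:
V = -1/285 ≈ -0.0035088
V*S(-3*(-2)) = -(-1)*(-2)/95 = -1/285*6 = -2/95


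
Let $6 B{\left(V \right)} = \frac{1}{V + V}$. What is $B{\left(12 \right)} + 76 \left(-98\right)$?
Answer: $- \frac{1072511}{144} \approx -7448.0$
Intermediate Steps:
$B{\left(V \right)} = \frac{1}{12 V}$ ($B{\left(V \right)} = \frac{1}{6 \left(V + V\right)} = \frac{1}{6 \cdot 2 V} = \frac{\frac{1}{2} \frac{1}{V}}{6} = \frac{1}{12 V}$)
$B{\left(12 \right)} + 76 \left(-98\right) = \frac{1}{12 \cdot 12} + 76 \left(-98\right) = \frac{1}{12} \cdot \frac{1}{12} - 7448 = \frac{1}{144} - 7448 = - \frac{1072511}{144}$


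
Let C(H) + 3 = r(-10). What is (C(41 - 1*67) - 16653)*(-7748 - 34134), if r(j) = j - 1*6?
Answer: 698256704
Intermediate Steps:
r(j) = -6 + j (r(j) = j - 6 = -6 + j)
C(H) = -19 (C(H) = -3 + (-6 - 10) = -3 - 16 = -19)
(C(41 - 1*67) - 16653)*(-7748 - 34134) = (-19 - 16653)*(-7748 - 34134) = -16672*(-41882) = 698256704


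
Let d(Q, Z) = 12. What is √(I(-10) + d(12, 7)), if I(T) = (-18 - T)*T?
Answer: 2*√23 ≈ 9.5917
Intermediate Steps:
I(T) = T*(-18 - T)
√(I(-10) + d(12, 7)) = √(-1*(-10)*(18 - 10) + 12) = √(-1*(-10)*8 + 12) = √(80 + 12) = √92 = 2*√23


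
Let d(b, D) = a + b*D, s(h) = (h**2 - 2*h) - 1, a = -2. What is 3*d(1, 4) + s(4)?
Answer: 13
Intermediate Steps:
s(h) = -1 + h**2 - 2*h
d(b, D) = -2 + D*b (d(b, D) = -2 + b*D = -2 + D*b)
3*d(1, 4) + s(4) = 3*(-2 + 4*1) + (-1 + 4**2 - 2*4) = 3*(-2 + 4) + (-1 + 16 - 8) = 3*2 + 7 = 6 + 7 = 13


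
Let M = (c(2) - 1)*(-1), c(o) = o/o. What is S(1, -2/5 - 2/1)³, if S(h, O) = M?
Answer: 0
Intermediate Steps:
c(o) = 1
M = 0 (M = (1 - 1)*(-1) = 0*(-1) = 0)
S(h, O) = 0
S(1, -2/5 - 2/1)³ = 0³ = 0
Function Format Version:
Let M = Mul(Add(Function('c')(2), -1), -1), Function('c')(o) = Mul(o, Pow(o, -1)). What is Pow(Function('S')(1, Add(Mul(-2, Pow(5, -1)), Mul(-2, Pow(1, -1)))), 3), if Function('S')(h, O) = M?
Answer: 0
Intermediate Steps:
Function('c')(o) = 1
M = 0 (M = Mul(Add(1, -1), -1) = Mul(0, -1) = 0)
Function('S')(h, O) = 0
Pow(Function('S')(1, Add(Mul(-2, Pow(5, -1)), Mul(-2, Pow(1, -1)))), 3) = Pow(0, 3) = 0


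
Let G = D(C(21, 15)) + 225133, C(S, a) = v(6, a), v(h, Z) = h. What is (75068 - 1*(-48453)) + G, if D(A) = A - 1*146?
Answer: 348514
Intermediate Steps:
C(S, a) = 6
D(A) = -146 + A (D(A) = A - 146 = -146 + A)
G = 224993 (G = (-146 + 6) + 225133 = -140 + 225133 = 224993)
(75068 - 1*(-48453)) + G = (75068 - 1*(-48453)) + 224993 = (75068 + 48453) + 224993 = 123521 + 224993 = 348514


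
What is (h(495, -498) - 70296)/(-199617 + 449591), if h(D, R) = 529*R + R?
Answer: -167118/124987 ≈ -1.3371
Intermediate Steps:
h(D, R) = 530*R
(h(495, -498) - 70296)/(-199617 + 449591) = (530*(-498) - 70296)/(-199617 + 449591) = (-263940 - 70296)/249974 = -334236*1/249974 = -167118/124987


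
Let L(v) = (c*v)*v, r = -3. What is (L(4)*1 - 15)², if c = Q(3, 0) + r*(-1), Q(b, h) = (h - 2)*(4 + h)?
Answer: 9025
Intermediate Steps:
Q(b, h) = (-2 + h)*(4 + h)
c = -5 (c = (-8 + 0² + 2*0) - 3*(-1) = (-8 + 0 + 0) + 3 = -8 + 3 = -5)
L(v) = -5*v² (L(v) = (-5*v)*v = -5*v²)
(L(4)*1 - 15)² = (-5*4²*1 - 15)² = (-5*16*1 - 15)² = (-80*1 - 15)² = (-80 - 15)² = (-95)² = 9025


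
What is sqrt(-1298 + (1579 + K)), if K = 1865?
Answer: sqrt(2146) ≈ 46.325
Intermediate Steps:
sqrt(-1298 + (1579 + K)) = sqrt(-1298 + (1579 + 1865)) = sqrt(-1298 + 3444) = sqrt(2146)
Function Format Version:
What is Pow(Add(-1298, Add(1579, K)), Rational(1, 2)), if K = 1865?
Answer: Pow(2146, Rational(1, 2)) ≈ 46.325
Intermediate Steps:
Pow(Add(-1298, Add(1579, K)), Rational(1, 2)) = Pow(Add(-1298, Add(1579, 1865)), Rational(1, 2)) = Pow(Add(-1298, 3444), Rational(1, 2)) = Pow(2146, Rational(1, 2))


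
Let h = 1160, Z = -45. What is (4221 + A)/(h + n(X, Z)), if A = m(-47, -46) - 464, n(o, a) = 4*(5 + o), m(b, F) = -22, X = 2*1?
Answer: 415/132 ≈ 3.1439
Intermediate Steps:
X = 2
n(o, a) = 20 + 4*o
A = -486 (A = -22 - 464 = -486)
(4221 + A)/(h + n(X, Z)) = (4221 - 486)/(1160 + (20 + 4*2)) = 3735/(1160 + (20 + 8)) = 3735/(1160 + 28) = 3735/1188 = 3735*(1/1188) = 415/132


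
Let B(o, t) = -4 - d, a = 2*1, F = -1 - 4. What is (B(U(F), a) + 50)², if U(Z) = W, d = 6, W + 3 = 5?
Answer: 1600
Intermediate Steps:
W = 2 (W = -3 + 5 = 2)
F = -5
U(Z) = 2
a = 2
B(o, t) = -10 (B(o, t) = -4 - 1*6 = -4 - 6 = -10)
(B(U(F), a) + 50)² = (-10 + 50)² = 40² = 1600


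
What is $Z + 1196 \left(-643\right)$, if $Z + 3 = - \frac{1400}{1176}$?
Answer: $- \frac{16149676}{21} \approx -7.6903 \cdot 10^{5}$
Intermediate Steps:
$Z = - \frac{88}{21}$ ($Z = -3 - \frac{1400}{1176} = -3 - \frac{25}{21} = - \frac{88}{21} \approx -4.1905$)
$Z + 1196 \left(-643\right) = - \frac{88}{21} + 1196 \left(-643\right) = - \frac{88}{21} - 769028 = - \frac{16149676}{21}$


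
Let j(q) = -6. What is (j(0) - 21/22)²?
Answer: 23409/484 ≈ 48.366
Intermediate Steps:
(j(0) - 21/22)² = (-6 - 21/22)² = (-153/22)² = 23409/484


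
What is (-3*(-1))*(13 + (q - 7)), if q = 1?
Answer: 21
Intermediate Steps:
(-3*(-1))*(13 + (q - 7)) = (-3*(-1))*(13 + (1 - 7)) = 3*(13 - 6) = 3*7 = 21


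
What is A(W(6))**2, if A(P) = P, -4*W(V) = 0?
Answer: 0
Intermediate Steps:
W(V) = 0 (W(V) = -1/4*0 = 0)
A(W(6))**2 = 0**2 = 0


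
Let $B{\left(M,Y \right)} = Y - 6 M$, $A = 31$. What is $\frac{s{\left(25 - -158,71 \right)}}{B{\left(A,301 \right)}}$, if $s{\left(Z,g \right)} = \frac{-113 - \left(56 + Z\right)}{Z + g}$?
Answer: $- \frac{176}{14605} \approx -0.012051$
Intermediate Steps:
$s{\left(Z,g \right)} = \frac{-169 - Z}{Z + g}$
$\frac{s{\left(25 - -158,71 \right)}}{B{\left(A,301 \right)}} = \frac{\frac{1}{\left(25 - -158\right) + 71} \left(-169 - \left(25 - -158\right)\right)}{301 - 186} = \frac{\frac{1}{\left(25 + 158\right) + 71} \left(-169 - \left(25 + 158\right)\right)}{301 - 186} = \frac{\frac{1}{183 + 71} \left(-169 - 183\right)}{115} = \frac{-169 - 183}{254} \cdot \frac{1}{115} = \frac{1}{254} \left(-352\right) \frac{1}{115} = \left(- \frac{176}{127}\right) \frac{1}{115} = - \frac{176}{14605}$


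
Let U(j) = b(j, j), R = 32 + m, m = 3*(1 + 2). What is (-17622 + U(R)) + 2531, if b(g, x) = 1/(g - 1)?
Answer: -603639/40 ≈ -15091.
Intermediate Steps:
m = 9 (m = 3*3 = 9)
b(g, x) = 1/(-1 + g)
R = 41 (R = 32 + 9 = 41)
U(j) = 1/(-1 + j)
(-17622 + U(R)) + 2531 = (-17622 + 1/(-1 + 41)) + 2531 = (-17622 + 1/40) + 2531 = -704879/40 + 2531 = -603639/40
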